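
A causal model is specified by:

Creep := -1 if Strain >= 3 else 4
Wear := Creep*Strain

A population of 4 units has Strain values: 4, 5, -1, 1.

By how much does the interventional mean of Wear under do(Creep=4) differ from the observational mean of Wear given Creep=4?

Every unit gets Creep=4 under the intervention. Wear values become 16, 20, -4, 4; E[Wear|do(Creep=4)] = 9.
Conditioning on Creep=4 selects the 2 unit(s) with Strain ∈ {-1, 1}. Their Wear values: -4, 4. Mean = 0.
Difference = 9 − 0 = 9.

9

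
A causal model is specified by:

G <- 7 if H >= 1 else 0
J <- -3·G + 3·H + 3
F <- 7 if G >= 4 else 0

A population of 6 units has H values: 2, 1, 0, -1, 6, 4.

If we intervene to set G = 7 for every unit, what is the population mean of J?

Under do(G=7), G's equation is replaced by G=7 for every unit. Per-unit J: -12, -15, -18, -21, 0, -6. Mean = -12.

-12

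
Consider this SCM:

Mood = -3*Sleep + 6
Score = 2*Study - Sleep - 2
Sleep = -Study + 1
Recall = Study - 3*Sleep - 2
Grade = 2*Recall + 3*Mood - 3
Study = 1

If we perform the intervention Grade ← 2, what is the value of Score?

do(Grade=2) replaces the equation Grade = 2*Recall + 3*Mood - 3 with the constant Grade = 2.
Score is not downstream of the intervention, so its value is determined by the original equations.
Sleep = -Study + 1  [with Study=1]  = 0
Score = 2*Study - Sleep - 2  [with Study=1, Sleep=0]  = 0

0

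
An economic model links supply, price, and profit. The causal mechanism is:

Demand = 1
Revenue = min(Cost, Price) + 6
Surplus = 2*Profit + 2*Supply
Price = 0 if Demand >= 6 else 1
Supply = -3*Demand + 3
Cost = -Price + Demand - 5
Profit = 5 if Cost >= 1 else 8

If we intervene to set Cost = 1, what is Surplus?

10

The intervention breaks the incoming arrows to Cost: Cost = -Price + Demand - 5 no longer applies, and Cost = 1.
Supply = -3*Demand + 3  [with Demand=1]  = 0
Profit = 5 if Cost >= 1 else 8  [with Cost=1]  = 5
Surplus = 2*Profit + 2*Supply  [with Profit=5, Supply=0]  = 10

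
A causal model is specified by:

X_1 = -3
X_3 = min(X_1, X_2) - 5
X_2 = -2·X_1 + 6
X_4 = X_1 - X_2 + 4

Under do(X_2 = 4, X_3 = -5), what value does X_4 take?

-3

Setting X_2 = 4, X_3 = -5 by intervention discards those variables' equations.
X_4 = X_1 - X_2 + 4  [with X_1=-3, X_2=4]  = -3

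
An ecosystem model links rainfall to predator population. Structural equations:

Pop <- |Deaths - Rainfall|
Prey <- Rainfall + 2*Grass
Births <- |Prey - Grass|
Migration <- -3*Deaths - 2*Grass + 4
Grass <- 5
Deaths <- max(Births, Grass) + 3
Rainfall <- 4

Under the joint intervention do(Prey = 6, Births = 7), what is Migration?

-36

Setting Prey = 6, Births = 7 by intervention discards those variables' equations.
Deaths = max(Births, Grass) + 3  [with Births=7, Grass=5]  = 10
Migration = -3*Deaths - 2*Grass + 4  [with Deaths=10, Grass=5]  = -36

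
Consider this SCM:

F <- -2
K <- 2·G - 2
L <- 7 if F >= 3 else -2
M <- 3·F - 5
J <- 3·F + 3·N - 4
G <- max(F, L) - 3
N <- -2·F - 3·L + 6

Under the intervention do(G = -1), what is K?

-4

Under do(G=-1), the mechanism G <- max(F, L) - 3 is discarded; G is fixed at -1.
K = 2·G - 2  [with G=-1]  = -4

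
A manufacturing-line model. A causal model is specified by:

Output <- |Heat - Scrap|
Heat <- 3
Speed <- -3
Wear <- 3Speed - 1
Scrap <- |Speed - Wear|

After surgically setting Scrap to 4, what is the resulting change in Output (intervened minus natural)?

-3

Intervening sets Scrap = 4 and removes its equation (Scrap <- |Speed - Wear|).
Output = |Heat - Scrap|  [with Heat=3, Scrap=4]  = 1
Without intervention: Wear = 3Speed - 1  [with Speed=-3]  = -10; Scrap = |Speed - Wear|  [with Speed=-3, Wear=-10]  = 7; Output = |Heat - Scrap|  [with Heat=3, Scrap=7]  = 4.
Change = 1 − 4 = -3.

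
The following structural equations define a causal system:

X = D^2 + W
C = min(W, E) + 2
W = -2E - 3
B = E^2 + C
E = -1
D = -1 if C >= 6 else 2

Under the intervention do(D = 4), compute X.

15

Under do(D=4), the mechanism D = -1 if C >= 6 else 2 is discarded; D is fixed at 4.
W = -2E - 3  [with E=-1]  = -1
X = D^2 + W  [with D=4, W=-1]  = 15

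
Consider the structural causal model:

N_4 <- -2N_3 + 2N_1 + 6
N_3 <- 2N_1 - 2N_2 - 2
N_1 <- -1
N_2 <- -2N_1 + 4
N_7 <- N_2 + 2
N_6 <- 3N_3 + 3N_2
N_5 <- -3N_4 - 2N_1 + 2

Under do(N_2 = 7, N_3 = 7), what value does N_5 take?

Under do(N_2 = 7, N_3 = 7), each intervened variable's structural equation is replaced by its fixed value.
N_4 = -2N_3 + 2N_1 + 6  [with N_3=7, N_1=-1]  = -10
N_5 = -3N_4 - 2N_1 + 2  [with N_4=-10, N_1=-1]  = 34

34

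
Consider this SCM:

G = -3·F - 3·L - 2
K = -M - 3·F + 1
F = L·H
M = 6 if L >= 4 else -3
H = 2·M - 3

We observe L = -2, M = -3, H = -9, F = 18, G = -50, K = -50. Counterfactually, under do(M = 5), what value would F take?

Under do(M=5), the mechanism M = 6 if L >= 4 else -3 is discarded; M is fixed at 5.
H = 2·M - 3  [with M=5]  = 7
F = L·H  [with L=-2, H=7]  = -14

-14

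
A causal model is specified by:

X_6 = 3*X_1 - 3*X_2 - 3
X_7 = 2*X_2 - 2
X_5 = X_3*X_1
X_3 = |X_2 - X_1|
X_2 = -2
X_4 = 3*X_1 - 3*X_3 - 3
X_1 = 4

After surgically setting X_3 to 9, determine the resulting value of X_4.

The intervention breaks the incoming arrows to X_3: X_3 = |X_2 - X_1| no longer applies, and X_3 = 9.
X_4 = 3*X_1 - 3*X_3 - 3  [with X_1=4, X_3=9]  = -18

-18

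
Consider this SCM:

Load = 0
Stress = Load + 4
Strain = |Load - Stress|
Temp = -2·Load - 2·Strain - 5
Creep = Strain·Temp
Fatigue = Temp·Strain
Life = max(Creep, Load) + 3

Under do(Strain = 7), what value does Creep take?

do(Strain=7) replaces the equation Strain = |Load - Stress| with the constant Strain = 7.
Temp = -2·Load - 2·Strain - 5  [with Load=0, Strain=7]  = -19
Creep = Strain·Temp  [with Strain=7, Temp=-19]  = -133

-133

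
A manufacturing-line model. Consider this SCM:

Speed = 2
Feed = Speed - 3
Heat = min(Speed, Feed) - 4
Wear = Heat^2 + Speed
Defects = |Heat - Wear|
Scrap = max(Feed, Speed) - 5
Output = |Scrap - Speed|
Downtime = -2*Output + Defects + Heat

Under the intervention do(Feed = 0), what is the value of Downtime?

do(Feed=0) replaces the equation Feed = Speed - 3 with the constant Feed = 0.
Heat = min(Speed, Feed) - 4  [with Speed=2, Feed=0]  = -4
Wear = Heat^2 + Speed  [with Heat=-4, Speed=2]  = 18
Defects = |Heat - Wear|  [with Heat=-4, Wear=18]  = 22
Scrap = max(Feed, Speed) - 5  [with Feed=0, Speed=2]  = -3
Output = |Scrap - Speed|  [with Scrap=-3, Speed=2]  = 5
Downtime = -2*Output + Defects + Heat  [with Output=5, Defects=22, Heat=-4]  = 8

8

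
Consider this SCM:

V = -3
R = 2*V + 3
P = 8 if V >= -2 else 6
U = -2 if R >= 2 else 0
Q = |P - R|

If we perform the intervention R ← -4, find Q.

10

do(R=-4) replaces the equation R = 2*V + 3 with the constant R = -4.
P = 8 if V >= -2 else 6  [with V=-3]  = 6
Q = |P - R|  [with P=6, R=-4]  = 10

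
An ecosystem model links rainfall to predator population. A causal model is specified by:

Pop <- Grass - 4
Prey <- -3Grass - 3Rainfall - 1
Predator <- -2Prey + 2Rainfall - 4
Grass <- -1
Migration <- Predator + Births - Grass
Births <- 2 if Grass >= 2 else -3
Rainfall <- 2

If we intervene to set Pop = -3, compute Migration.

6

Intervening sets Pop = -3 and removes its equation (Pop <- Grass - 4).
Since Migration is not a descendant of the intervened variable, it is unaffected.
Prey = -3Grass - 3Rainfall - 1  [with Grass=-1, Rainfall=2]  = -4
Predator = -2Prey + 2Rainfall - 4  [with Prey=-4, Rainfall=2]  = 8
Births = 2 if Grass >= 2 else -3  [with Grass=-1]  = -3
Migration = Predator + Births - Grass  [with Predator=8, Births=-3, Grass=-1]  = 6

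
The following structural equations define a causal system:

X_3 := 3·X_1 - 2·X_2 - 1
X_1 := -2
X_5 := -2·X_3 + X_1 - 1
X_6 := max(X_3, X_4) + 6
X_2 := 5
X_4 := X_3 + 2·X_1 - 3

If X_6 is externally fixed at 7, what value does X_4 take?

do(X_6=7) replaces the equation X_6 := max(X_3, X_4) + 6 with the constant X_6 = 7.
No directed path runs from X_6 to X_4, so X_4 keeps its natural value.
X_3 = 3·X_1 - 2·X_2 - 1  [with X_1=-2, X_2=5]  = -17
X_4 = X_3 + 2·X_1 - 3  [with X_3=-17, X_1=-2]  = -24

-24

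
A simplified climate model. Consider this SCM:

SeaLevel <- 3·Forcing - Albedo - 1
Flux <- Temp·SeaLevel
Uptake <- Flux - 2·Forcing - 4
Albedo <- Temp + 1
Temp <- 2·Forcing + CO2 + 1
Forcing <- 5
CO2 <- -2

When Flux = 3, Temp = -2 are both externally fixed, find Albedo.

-1

Under do(Flux = 3, Temp = -2), each intervened variable's structural equation is replaced by its fixed value.
Albedo = Temp + 1  [with Temp=-2]  = -1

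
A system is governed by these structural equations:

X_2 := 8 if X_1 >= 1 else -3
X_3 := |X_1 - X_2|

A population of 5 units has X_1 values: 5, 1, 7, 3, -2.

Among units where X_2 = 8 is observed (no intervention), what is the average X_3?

E[X_3|X_2=8] averages over only the 4 units with X_2=8 (X_1 = 5, 1, 7, 3): X_3 = 3, 7, 1, 5, mean 4.

4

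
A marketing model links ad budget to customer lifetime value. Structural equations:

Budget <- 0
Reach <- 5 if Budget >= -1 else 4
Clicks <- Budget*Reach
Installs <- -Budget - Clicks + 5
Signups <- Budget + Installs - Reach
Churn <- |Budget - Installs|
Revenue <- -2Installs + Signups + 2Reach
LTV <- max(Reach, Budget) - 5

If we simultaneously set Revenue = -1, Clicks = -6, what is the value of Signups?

6

Under do(Revenue = -1, Clicks = -6), each intervened variable's structural equation is replaced by its fixed value.
Reach = 5 if Budget >= -1 else 4  [with Budget=0]  = 5
Installs = -Budget - Clicks + 5  [with Budget=0, Clicks=-6]  = 11
Signups = Budget + Installs - Reach  [with Budget=0, Installs=11, Reach=5]  = 6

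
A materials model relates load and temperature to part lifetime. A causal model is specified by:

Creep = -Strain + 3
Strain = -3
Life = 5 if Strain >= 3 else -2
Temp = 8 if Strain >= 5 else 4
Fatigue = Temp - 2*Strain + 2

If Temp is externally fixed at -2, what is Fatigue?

6

Under do(Temp=-2), the mechanism Temp = 8 if Strain >= 5 else 4 is discarded; Temp is fixed at -2.
Fatigue = Temp - 2*Strain + 2  [with Temp=-2, Strain=-3]  = 6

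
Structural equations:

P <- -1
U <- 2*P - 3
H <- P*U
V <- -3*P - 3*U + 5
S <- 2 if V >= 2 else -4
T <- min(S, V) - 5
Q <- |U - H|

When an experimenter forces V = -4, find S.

-4

Intervening sets V = -4 and removes its equation (V <- -3*P - 3*U + 5).
S = 2 if V >= 2 else -4  [with V=-4]  = -4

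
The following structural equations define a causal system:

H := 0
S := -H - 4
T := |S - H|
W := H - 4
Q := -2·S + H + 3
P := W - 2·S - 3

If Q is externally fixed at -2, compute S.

Under do(Q=-2), the mechanism Q := -2·S + H + 3 is discarded; Q is fixed at -2.
No directed path runs from Q to S, so S keeps its natural value.
S = -H - 4  [with H=0]  = -4

-4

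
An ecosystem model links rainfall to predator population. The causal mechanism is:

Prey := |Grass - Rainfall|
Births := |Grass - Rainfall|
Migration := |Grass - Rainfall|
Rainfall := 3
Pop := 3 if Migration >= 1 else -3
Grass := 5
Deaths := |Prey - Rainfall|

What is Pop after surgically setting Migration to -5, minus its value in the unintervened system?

-6

Intervening sets Migration = -5 and removes its equation (Migration := |Grass - Rainfall|).
Pop = 3 if Migration >= 1 else -3  [with Migration=-5]  = -3
Without intervention: Migration = |Grass - Rainfall|  [with Grass=5, Rainfall=3]  = 2; Pop = 3 if Migration >= 1 else -3  [with Migration=2]  = 3.
Change = -3 − 3 = -6.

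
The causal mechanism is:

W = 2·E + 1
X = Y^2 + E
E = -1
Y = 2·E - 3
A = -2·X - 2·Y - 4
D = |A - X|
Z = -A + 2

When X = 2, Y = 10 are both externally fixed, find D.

30

Setting X = 2, Y = 10 by intervention discards those variables' equations.
A = -2·X - 2·Y - 4  [with X=2, Y=10]  = -28
D = |A - X|  [with A=-28, X=2]  = 30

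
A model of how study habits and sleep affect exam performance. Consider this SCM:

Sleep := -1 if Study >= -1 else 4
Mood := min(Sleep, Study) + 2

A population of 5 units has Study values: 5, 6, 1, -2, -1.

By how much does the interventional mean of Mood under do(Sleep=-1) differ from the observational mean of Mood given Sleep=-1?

do(Sleep=-1) breaks Sleep's dependence on Study. With Sleep=-1 fixed, Mood across the units is 1, 1, 1, 0, 1, mean 0.8.
E[Mood|Sleep=-1] averages over only the 4 units with Sleep=-1 (Study = 5, 6, 1, -1): Mood = 1, 1, 1, 1, mean 1.
Difference = 0.8 − 1 = -0.2.

-0.2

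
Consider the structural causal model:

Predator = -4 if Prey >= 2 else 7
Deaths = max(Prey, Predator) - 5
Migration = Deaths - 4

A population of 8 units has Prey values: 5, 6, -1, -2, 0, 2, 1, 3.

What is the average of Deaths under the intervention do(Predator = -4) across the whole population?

-3.25

Under do(Predator=-4), Predator's equation is replaced by Predator=-4 for every unit. Per-unit Deaths: 0, 1, -6, -7, -5, -3, -4, -2. Mean = -3.25.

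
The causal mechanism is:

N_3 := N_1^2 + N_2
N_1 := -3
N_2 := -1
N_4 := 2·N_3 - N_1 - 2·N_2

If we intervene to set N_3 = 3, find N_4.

11

The intervention breaks the incoming arrows to N_3: N_3 := N_1^2 + N_2 no longer applies, and N_3 = 3.
N_4 = 2·N_3 - N_1 - 2·N_2  [with N_3=3, N_1=-3, N_2=-1]  = 11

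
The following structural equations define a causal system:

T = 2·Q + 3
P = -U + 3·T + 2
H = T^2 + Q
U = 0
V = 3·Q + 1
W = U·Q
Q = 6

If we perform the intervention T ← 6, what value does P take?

20

The intervention breaks the incoming arrows to T: T = 2·Q + 3 no longer applies, and T = 6.
P = -U + 3·T + 2  [with U=0, T=6]  = 20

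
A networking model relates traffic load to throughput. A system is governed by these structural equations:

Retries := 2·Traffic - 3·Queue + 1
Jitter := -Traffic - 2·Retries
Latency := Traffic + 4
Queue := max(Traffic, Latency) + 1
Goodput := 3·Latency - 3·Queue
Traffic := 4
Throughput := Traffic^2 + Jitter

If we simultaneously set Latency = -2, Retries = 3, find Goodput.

Setting Latency = -2, Retries = 3 by intervention discards those variables' equations.
Queue = max(Traffic, Latency) + 1  [with Traffic=4, Latency=-2]  = 5
Goodput = 3·Latency - 3·Queue  [with Latency=-2, Queue=5]  = -21

-21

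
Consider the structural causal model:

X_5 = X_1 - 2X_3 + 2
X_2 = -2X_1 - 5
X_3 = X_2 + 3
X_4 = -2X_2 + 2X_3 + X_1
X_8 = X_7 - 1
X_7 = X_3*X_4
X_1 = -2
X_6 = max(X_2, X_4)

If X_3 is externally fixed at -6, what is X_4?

-12

The intervention breaks the incoming arrows to X_3: X_3 = X_2 + 3 no longer applies, and X_3 = -6.
X_2 = -2X_1 - 5  [with X_1=-2]  = -1
X_4 = -2X_2 + 2X_3 + X_1  [with X_2=-1, X_3=-6, X_1=-2]  = -12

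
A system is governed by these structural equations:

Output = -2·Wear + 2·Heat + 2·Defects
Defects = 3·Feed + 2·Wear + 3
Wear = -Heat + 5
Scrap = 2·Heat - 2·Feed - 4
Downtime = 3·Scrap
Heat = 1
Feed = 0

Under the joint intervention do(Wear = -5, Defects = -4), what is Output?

4

Setting Wear = -5, Defects = -4 by intervention discards those variables' equations.
Output = -2·Wear + 2·Heat + 2·Defects  [with Wear=-5, Heat=1, Defects=-4]  = 4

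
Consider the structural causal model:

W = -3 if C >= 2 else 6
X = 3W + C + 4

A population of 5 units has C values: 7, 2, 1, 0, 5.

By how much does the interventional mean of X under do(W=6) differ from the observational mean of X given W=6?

2.5

The intervention sets W=6 in all 5 units regardless of C. Recomputing X per unit gives 29, 24, 23, 22, 27; average 25.
Observing W=6 restricts to units where W's equation naturally yields 6: C ∈ {1, 0}. In that subpopulation X = 23, 22, mean 22.5.
Difference = 25 − 22.5 = 2.5.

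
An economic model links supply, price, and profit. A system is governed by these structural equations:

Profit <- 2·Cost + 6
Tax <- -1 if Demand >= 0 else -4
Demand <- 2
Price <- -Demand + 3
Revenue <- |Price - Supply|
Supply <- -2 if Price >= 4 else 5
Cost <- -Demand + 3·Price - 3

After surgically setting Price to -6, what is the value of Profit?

Under do(Price=-6), the mechanism Price <- -Demand + 3 is discarded; Price is fixed at -6.
Cost = -Demand + 3·Price - 3  [with Demand=2, Price=-6]  = -23
Profit = 2·Cost + 6  [with Cost=-23]  = -40

-40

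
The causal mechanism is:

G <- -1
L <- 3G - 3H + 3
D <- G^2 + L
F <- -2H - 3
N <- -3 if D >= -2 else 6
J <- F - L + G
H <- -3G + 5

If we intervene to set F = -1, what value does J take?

22

Intervening sets F = -1 and removes its equation (F <- -2H - 3).
H = -3G + 5  [with G=-1]  = 8
L = 3G - 3H + 3  [with G=-1, H=8]  = -24
J = F - L + G  [with F=-1, L=-24, G=-1]  = 22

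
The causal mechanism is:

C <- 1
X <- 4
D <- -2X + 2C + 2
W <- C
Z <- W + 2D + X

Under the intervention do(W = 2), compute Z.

Intervening sets W = 2 and removes its equation (W <- C).
D = -2X + 2C + 2  [with X=4, C=1]  = -4
Z = W + 2D + X  [with W=2, D=-4, X=4]  = -2

-2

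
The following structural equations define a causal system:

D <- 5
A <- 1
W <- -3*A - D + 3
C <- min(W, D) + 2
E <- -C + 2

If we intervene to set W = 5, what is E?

-5

do(W=5) replaces the equation W <- -3*A - D + 3 with the constant W = 5.
C = min(W, D) + 2  [with W=5, D=5]  = 7
E = -C + 2  [with C=7]  = -5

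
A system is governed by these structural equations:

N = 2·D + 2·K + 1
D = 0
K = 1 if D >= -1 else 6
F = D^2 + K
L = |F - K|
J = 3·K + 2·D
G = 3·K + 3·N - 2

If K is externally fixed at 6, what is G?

55

Under do(K=6), the mechanism K = 1 if D >= -1 else 6 is discarded; K is fixed at 6.
N = 2·D + 2·K + 1  [with D=0, K=6]  = 13
G = 3·K + 3·N - 2  [with K=6, N=13]  = 55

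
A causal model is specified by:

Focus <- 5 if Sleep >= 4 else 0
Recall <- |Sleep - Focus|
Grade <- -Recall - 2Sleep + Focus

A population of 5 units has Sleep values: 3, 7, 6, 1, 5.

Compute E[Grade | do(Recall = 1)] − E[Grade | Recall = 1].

-1.3

The intervention sets Recall=1 in all 5 units regardless of Sleep. Recomputing Grade per unit gives -7, -10, -8, -3, -6; average -6.8.
Conditioning on Recall=1 selects the 2 unit(s) with Sleep ∈ {6, 1}. Their Grade values: -8, -3. Mean = -5.5.
Difference = -6.8 − (-5.5) = -1.3.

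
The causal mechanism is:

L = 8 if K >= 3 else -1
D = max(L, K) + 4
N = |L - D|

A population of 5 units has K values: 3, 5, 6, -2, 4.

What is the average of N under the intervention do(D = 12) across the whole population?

5.8

The intervention sets D=12 in all 5 units regardless of K. Recomputing N per unit gives 4, 4, 4, 13, 4; average 5.8.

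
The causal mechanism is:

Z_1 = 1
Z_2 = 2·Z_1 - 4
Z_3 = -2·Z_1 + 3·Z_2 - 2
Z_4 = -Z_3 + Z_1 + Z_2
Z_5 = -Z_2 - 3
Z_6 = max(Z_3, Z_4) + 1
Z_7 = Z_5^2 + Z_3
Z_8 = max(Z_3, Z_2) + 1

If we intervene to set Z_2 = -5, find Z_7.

-15

Under do(Z_2=-5), the mechanism Z_2 = 2·Z_1 - 4 is discarded; Z_2 is fixed at -5.
Z_3 = -2·Z_1 + 3·Z_2 - 2  [with Z_1=1, Z_2=-5]  = -19
Z_5 = -Z_2 - 3  [with Z_2=-5]  = 2
Z_7 = Z_5^2 + Z_3  [with Z_5=2, Z_3=-19]  = -15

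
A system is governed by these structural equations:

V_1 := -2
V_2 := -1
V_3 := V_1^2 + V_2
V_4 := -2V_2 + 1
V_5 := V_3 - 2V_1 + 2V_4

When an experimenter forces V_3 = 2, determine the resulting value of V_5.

12

do(V_3=2) replaces the equation V_3 := V_1^2 + V_2 with the constant V_3 = 2.
V_4 = -2V_2 + 1  [with V_2=-1]  = 3
V_5 = V_3 - 2V_1 + 2V_4  [with V_3=2, V_1=-2, V_4=3]  = 12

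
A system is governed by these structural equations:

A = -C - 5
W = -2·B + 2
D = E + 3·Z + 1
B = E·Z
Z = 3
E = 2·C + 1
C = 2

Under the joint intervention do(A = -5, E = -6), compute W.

Under do(A = -5, E = -6), each intervened variable's structural equation is replaced by its fixed value.
B = E·Z  [with E=-6, Z=3]  = -18
W = -2·B + 2  [with B=-18]  = 38

38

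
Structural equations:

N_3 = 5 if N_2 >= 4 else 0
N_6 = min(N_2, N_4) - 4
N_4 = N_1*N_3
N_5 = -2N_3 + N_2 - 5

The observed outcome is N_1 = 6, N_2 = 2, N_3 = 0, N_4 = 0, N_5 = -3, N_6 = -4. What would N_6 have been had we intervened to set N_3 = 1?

-2

The intervention breaks the incoming arrows to N_3: N_3 = 5 if N_2 >= 4 else 0 no longer applies, and N_3 = 1.
N_4 = N_1*N_3  [with N_1=6, N_3=1]  = 6
N_6 = min(N_2, N_4) - 4  [with N_2=2, N_4=6]  = -2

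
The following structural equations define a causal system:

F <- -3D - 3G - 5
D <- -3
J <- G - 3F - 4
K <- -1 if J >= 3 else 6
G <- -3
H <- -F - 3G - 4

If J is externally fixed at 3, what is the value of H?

Intervening sets J = 3 and removes its equation (J <- G - 3F - 4).
No directed path runs from J to H, so H keeps its natural value.
F = -3D - 3G - 5  [with D=-3, G=-3]  = 13
H = -F - 3G - 4  [with F=13, G=-3]  = -8

-8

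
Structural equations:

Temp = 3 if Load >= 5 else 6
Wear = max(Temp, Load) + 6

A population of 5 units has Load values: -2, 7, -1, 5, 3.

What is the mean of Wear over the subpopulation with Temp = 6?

12

E[Wear|Temp=6] averages over only the 3 units with Temp=6 (Load = -2, -1, 3): Wear = 12, 12, 12, mean 12.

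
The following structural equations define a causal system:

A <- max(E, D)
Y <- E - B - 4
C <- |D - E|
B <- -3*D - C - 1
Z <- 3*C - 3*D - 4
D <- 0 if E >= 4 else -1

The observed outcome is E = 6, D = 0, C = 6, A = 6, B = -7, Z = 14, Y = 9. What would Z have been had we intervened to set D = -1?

20

Under do(D=-1), the mechanism D <- 0 if E >= 4 else -1 is discarded; D is fixed at -1.
C = |D - E|  [with D=-1, E=6]  = 7
Z = 3*C - 3*D - 4  [with C=7, D=-1]  = 20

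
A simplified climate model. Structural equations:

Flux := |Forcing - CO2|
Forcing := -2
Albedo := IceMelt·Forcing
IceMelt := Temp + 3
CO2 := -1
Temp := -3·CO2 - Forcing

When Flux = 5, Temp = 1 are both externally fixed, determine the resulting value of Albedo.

Under do(Flux = 5, Temp = 1), each intervened variable's structural equation is replaced by its fixed value.
IceMelt = Temp + 3  [with Temp=1]  = 4
Albedo = IceMelt·Forcing  [with IceMelt=4, Forcing=-2]  = -8

-8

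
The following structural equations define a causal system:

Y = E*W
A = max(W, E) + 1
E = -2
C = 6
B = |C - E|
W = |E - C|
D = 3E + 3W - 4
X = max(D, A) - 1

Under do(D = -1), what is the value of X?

8

Under do(D=-1), the mechanism D = 3E + 3W - 4 is discarded; D is fixed at -1.
W = |E - C|  [with E=-2, C=6]  = 8
A = max(W, E) + 1  [with W=8, E=-2]  = 9
X = max(D, A) - 1  [with D=-1, A=9]  = 8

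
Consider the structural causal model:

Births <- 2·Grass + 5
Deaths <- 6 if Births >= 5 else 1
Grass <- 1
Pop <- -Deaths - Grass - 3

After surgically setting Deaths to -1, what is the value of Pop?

The intervention breaks the incoming arrows to Deaths: Deaths <- 6 if Births >= 5 else 1 no longer applies, and Deaths = -1.
Pop = -Deaths - Grass - 3  [with Deaths=-1, Grass=1]  = -3

-3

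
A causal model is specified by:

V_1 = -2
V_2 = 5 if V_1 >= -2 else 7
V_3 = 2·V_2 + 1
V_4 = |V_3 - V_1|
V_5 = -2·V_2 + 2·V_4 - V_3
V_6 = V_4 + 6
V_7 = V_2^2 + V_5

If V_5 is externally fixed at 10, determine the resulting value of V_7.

35

Under do(V_5=10), the mechanism V_5 = -2·V_2 + 2·V_4 - V_3 is discarded; V_5 is fixed at 10.
V_2 = 5 if V_1 >= -2 else 7  [with V_1=-2]  = 5
V_7 = V_2^2 + V_5  [with V_2=5, V_5=10]  = 35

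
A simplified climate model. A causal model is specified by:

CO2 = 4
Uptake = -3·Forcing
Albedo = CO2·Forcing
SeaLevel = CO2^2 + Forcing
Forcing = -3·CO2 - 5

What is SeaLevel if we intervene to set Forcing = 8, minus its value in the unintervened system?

Under do(Forcing=8), the mechanism Forcing = -3·CO2 - 5 is discarded; Forcing is fixed at 8.
SeaLevel = CO2^2 + Forcing  [with CO2=4, Forcing=8]  = 24
Without intervention: Forcing = -3·CO2 - 5  [with CO2=4]  = -17; SeaLevel = CO2^2 + Forcing  [with CO2=4, Forcing=-17]  = -1.
Change = 24 − (-1) = 25.

25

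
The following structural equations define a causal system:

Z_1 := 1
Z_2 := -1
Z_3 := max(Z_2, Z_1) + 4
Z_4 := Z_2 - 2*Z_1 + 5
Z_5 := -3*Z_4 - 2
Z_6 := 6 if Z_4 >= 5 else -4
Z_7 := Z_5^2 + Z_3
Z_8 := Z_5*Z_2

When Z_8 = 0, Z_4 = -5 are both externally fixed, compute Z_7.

174

Under do(Z_8 = 0, Z_4 = -5), each intervened variable's structural equation is replaced by its fixed value.
Z_3 = max(Z_2, Z_1) + 4  [with Z_2=-1, Z_1=1]  = 5
Z_5 = -3*Z_4 - 2  [with Z_4=-5]  = 13
Z_7 = Z_5^2 + Z_3  [with Z_5=13, Z_3=5]  = 174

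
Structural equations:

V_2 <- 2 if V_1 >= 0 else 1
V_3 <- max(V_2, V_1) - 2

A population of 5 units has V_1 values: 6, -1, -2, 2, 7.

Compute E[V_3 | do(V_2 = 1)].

Every unit gets V_2=1 under the intervention. V_3 values become 4, -1, -1, 0, 5; E[V_3|do(V_2=1)] = 1.4.

1.4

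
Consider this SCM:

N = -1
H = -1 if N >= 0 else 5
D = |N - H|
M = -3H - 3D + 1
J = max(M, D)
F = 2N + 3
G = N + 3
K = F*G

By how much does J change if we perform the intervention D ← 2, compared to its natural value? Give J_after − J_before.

do(D=2) replaces the equation D = |N - H| with the constant D = 2.
H = -1 if N >= 0 else 5  [with N=-1]  = 5
M = -3H - 3D + 1  [with H=5, D=2]  = -20
J = max(M, D)  [with M=-20, D=2]  = 2
Without intervention: H = -1 if N >= 0 else 5  [with N=-1]  = 5; D = |N - H|  [with N=-1, H=5]  = 6; M = -3H - 3D + 1  [with H=5, D=6]  = -32; J = max(M, D)  [with M=-32, D=6]  = 6.
Change = 2 − 6 = -4.

-4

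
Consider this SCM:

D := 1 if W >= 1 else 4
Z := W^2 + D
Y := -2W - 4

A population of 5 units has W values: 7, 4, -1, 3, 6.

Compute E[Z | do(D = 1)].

The intervention sets D=1 in all 5 units regardless of W. Recomputing Z per unit gives 50, 17, 2, 10, 37; average 23.2.

23.2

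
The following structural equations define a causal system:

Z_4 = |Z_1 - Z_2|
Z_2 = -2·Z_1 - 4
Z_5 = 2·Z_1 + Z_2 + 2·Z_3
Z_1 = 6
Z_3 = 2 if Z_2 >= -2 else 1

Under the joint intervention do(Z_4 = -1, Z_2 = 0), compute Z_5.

The joint intervention fixes Z_4 = -1, Z_2 = 0, removing each variable's own equation.
Z_3 = 2 if Z_2 >= -2 else 1  [with Z_2=0]  = 2
Z_5 = 2·Z_1 + Z_2 + 2·Z_3  [with Z_1=6, Z_2=0, Z_3=2]  = 16

16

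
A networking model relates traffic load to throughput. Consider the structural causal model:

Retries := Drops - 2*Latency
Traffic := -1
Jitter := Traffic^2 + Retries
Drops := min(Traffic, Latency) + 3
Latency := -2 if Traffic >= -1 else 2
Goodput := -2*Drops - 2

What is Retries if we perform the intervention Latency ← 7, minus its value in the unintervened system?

-17

Under do(Latency=7), the mechanism Latency := -2 if Traffic >= -1 else 2 is discarded; Latency is fixed at 7.
Drops = min(Traffic, Latency) + 3  [with Traffic=-1, Latency=7]  = 2
Retries = Drops - 2*Latency  [with Drops=2, Latency=7]  = -12
Without intervention: Latency = -2 if Traffic >= -1 else 2  [with Traffic=-1]  = -2; Drops = min(Traffic, Latency) + 3  [with Traffic=-1, Latency=-2]  = 1; Retries = Drops - 2*Latency  [with Drops=1, Latency=-2]  = 5.
Change = -12 − 5 = -17.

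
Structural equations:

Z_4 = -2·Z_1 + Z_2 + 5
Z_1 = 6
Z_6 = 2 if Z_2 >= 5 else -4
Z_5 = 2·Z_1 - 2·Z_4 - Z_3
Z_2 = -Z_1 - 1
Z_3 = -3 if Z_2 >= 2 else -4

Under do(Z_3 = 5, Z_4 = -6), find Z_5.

Setting Z_3 = 5, Z_4 = -6 by intervention discards those variables' equations.
Z_5 = 2·Z_1 - 2·Z_4 - Z_3  [with Z_1=6, Z_4=-6, Z_3=5]  = 19

19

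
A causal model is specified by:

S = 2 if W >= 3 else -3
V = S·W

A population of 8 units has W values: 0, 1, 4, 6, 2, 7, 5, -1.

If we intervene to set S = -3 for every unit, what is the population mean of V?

-9

Every unit gets S=-3 under the intervention. V values become 0, -3, -12, -18, -6, -21, -15, 3; E[V|do(S=-3)] = -9.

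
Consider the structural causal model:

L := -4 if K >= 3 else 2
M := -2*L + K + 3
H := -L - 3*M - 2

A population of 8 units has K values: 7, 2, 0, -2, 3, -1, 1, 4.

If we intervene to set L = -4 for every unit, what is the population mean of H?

Under do(L=-4), L's equation is replaced by L=-4 for every unit. Per-unit H: -52, -37, -31, -25, -40, -28, -34, -43. Mean = -36.25.

-36.25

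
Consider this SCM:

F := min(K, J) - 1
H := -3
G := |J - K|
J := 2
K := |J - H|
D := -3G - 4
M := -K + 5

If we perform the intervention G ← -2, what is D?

2

Intervening sets G = -2 and removes its equation (G := |J - K|).
D = -3G - 4  [with G=-2]  = 2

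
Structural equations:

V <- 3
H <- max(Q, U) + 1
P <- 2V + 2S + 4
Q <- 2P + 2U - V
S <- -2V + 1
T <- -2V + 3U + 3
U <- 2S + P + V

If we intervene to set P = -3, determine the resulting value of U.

-10

The intervention breaks the incoming arrows to P: P <- 2V + 2S + 4 no longer applies, and P = -3.
S = -2V + 1  [with V=3]  = -5
U = 2S + P + V  [with S=-5, P=-3, V=3]  = -10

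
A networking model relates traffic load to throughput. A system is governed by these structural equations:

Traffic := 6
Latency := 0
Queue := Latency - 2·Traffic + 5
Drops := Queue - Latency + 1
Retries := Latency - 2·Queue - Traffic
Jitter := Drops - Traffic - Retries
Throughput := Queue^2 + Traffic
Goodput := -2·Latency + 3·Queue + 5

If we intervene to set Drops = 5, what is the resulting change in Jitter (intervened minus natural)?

Under do(Drops=5), the mechanism Drops := Queue - Latency + 1 is discarded; Drops is fixed at 5.
Queue = Latency - 2·Traffic + 5  [with Latency=0, Traffic=6]  = -7
Retries = Latency - 2·Queue - Traffic  [with Latency=0, Queue=-7, Traffic=6]  = 8
Jitter = Drops - Traffic - Retries  [with Drops=5, Traffic=6, Retries=8]  = -9
Without intervention: Queue = Latency - 2·Traffic + 5  [with Latency=0, Traffic=6]  = -7; Drops = Queue - Latency + 1  [with Queue=-7, Latency=0]  = -6; Retries = Latency - 2·Queue - Traffic  [with Latency=0, Queue=-7, Traffic=6]  = 8; Jitter = Drops - Traffic - Retries  [with Drops=-6, Traffic=6, Retries=8]  = -20.
Change = -9 − (-20) = 11.

11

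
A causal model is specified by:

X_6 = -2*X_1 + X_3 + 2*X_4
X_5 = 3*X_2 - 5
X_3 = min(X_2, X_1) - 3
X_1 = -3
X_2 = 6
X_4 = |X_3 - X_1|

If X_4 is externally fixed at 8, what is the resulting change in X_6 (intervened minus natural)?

Under do(X_4=8), the mechanism X_4 = |X_3 - X_1| is discarded; X_4 is fixed at 8.
X_3 = min(X_2, X_1) - 3  [with X_2=6, X_1=-3]  = -6
X_6 = -2*X_1 + X_3 + 2*X_4  [with X_1=-3, X_3=-6, X_4=8]  = 16
Without intervention: X_3 = min(X_2, X_1) - 3  [with X_2=6, X_1=-3]  = -6; X_4 = |X_3 - X_1|  [with X_3=-6, X_1=-3]  = 3; X_6 = -2*X_1 + X_3 + 2*X_4  [with X_1=-3, X_3=-6, X_4=3]  = 6.
Change = 16 − 6 = 10.

10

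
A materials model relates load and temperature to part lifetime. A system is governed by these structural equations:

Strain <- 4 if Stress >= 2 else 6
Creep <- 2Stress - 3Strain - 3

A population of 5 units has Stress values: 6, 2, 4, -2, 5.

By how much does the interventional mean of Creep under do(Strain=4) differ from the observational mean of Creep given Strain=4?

-2.5

The intervention sets Strain=4 in all 5 units regardless of Stress. Recomputing Creep per unit gives -3, -11, -7, -19, -5; average -9.
Conditioning on Strain=4 selects the 4 unit(s) with Stress ∈ {6, 2, 4, 5}. Their Creep values: -3, -11, -7, -5. Mean = -6.5.
Difference = -9 − (-6.5) = -2.5.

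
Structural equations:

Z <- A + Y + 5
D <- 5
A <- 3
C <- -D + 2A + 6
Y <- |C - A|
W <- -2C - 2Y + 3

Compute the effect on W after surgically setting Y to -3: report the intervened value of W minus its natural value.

Intervening sets Y = -3 and removes its equation (Y <- |C - A|).
C = -D + 2A + 6  [with D=5, A=3]  = 7
W = -2C - 2Y + 3  [with C=7, Y=-3]  = -5
Without intervention: C = -D + 2A + 6  [with D=5, A=3]  = 7; Y = |C - A|  [with C=7, A=3]  = 4; W = -2C - 2Y + 3  [with C=7, Y=4]  = -19.
Change = -5 − (-19) = 14.

14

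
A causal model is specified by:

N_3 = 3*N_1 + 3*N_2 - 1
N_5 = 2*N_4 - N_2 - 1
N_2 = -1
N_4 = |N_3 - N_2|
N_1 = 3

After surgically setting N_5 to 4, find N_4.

The intervention breaks the incoming arrows to N_5: N_5 = 2*N_4 - N_2 - 1 no longer applies, and N_5 = 4.
Since N_4 is not a descendant of the intervened variable, it is unaffected.
N_3 = 3*N_1 + 3*N_2 - 1  [with N_1=3, N_2=-1]  = 5
N_4 = |N_3 - N_2|  [with N_3=5, N_2=-1]  = 6

6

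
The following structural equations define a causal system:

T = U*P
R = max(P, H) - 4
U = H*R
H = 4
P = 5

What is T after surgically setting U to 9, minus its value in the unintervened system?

Intervening sets U = 9 and removes its equation (U = H*R).
T = U*P  [with U=9, P=5]  = 45
Without intervention: R = max(P, H) - 4  [with P=5, H=4]  = 1; U = H*R  [with H=4, R=1]  = 4; T = U*P  [with U=4, P=5]  = 20.
Change = 45 − 20 = 25.

25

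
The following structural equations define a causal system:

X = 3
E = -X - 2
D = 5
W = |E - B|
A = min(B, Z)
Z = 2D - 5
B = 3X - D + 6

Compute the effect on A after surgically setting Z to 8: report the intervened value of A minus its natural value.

Under do(Z=8), the mechanism Z = 2D - 5 is discarded; Z is fixed at 8.
B = 3X - D + 6  [with X=3, D=5]  = 10
A = min(B, Z)  [with B=10, Z=8]  = 8
Without intervention: B = 3X - D + 6  [with X=3, D=5]  = 10; Z = 2D - 5  [with D=5]  = 5; A = min(B, Z)  [with B=10, Z=5]  = 5.
Change = 8 − 5 = 3.

3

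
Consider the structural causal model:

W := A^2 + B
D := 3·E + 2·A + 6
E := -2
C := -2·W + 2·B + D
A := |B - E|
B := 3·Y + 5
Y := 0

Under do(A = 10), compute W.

Under do(A=10), the mechanism A := |B - E| is discarded; A is fixed at 10.
B = 3·Y + 5  [with Y=0]  = 5
W = A^2 + B  [with A=10, B=5]  = 105

105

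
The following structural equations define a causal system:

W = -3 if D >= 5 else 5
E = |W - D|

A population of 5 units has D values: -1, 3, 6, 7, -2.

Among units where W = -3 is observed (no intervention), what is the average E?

E[E|W=-3] averages over only the 2 units with W=-3 (D = 6, 7): E = 9, 10, mean 9.5.

9.5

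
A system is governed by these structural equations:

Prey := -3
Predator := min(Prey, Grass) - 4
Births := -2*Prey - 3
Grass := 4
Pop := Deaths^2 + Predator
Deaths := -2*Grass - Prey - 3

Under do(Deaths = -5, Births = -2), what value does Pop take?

18

Setting Deaths = -5, Births = -2 by intervention discards those variables' equations.
Predator = min(Prey, Grass) - 4  [with Prey=-3, Grass=4]  = -7
Pop = Deaths^2 + Predator  [with Deaths=-5, Predator=-7]  = 18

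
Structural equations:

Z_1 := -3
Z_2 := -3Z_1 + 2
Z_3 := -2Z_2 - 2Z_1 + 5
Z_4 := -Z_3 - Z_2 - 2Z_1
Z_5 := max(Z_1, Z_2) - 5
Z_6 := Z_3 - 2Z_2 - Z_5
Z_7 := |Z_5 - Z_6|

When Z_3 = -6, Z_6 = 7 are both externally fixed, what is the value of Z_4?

Setting Z_3 = -6, Z_6 = 7 by intervention discards those variables' equations.
Z_2 = -3Z_1 + 2  [with Z_1=-3]  = 11
Z_4 = -Z_3 - Z_2 - 2Z_1  [with Z_3=-6, Z_2=11, Z_1=-3]  = 1

1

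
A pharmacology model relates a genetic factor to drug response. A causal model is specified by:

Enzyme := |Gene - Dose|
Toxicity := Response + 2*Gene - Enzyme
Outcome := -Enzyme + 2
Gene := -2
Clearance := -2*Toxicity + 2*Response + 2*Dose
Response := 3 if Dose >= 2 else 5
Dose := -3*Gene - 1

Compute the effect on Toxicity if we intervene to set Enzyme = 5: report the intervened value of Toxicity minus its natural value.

2

do(Enzyme=5) replaces the equation Enzyme := |Gene - Dose| with the constant Enzyme = 5.
Dose = -3*Gene - 1  [with Gene=-2]  = 5
Response = 3 if Dose >= 2 else 5  [with Dose=5]  = 3
Toxicity = Response + 2*Gene - Enzyme  [with Response=3, Gene=-2, Enzyme=5]  = -6
Without intervention: Dose = -3*Gene - 1  [with Gene=-2]  = 5; Enzyme = |Gene - Dose|  [with Gene=-2, Dose=5]  = 7; Response = 3 if Dose >= 2 else 5  [with Dose=5]  = 3; Toxicity = Response + 2*Gene - Enzyme  [with Response=3, Gene=-2, Enzyme=7]  = -8.
Change = -6 − (-8) = 2.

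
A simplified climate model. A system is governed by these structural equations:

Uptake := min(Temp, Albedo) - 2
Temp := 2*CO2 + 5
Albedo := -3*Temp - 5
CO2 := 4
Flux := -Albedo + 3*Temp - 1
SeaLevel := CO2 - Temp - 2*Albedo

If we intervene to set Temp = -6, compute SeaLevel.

-16

Under do(Temp=-6), the mechanism Temp := 2*CO2 + 5 is discarded; Temp is fixed at -6.
Albedo = -3*Temp - 5  [with Temp=-6]  = 13
SeaLevel = CO2 - Temp - 2*Albedo  [with CO2=4, Temp=-6, Albedo=13]  = -16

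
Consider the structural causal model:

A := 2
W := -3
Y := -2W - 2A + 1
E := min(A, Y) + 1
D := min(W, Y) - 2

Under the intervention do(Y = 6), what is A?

Under do(Y=6), the mechanism Y := -2W - 2A + 1 is discarded; Y is fixed at 6.
A is not downstream of the intervention, so its value is determined by the original equations.

2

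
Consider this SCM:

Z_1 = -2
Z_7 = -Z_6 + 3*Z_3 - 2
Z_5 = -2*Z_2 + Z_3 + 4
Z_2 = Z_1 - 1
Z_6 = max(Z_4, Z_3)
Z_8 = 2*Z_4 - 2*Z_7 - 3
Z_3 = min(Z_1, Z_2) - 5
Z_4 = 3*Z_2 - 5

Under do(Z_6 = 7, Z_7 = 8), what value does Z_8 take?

-47

The joint intervention fixes Z_6 = 7, Z_7 = 8, removing each variable's own equation.
Z_2 = Z_1 - 1  [with Z_1=-2]  = -3
Z_4 = 3*Z_2 - 5  [with Z_2=-3]  = -14
Z_8 = 2*Z_4 - 2*Z_7 - 3  [with Z_4=-14, Z_7=8]  = -47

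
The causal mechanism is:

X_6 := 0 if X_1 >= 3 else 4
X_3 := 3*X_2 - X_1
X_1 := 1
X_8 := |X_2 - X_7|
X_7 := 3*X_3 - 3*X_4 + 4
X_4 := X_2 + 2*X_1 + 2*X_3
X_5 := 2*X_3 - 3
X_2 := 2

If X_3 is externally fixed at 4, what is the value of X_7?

The intervention breaks the incoming arrows to X_3: X_3 := 3*X_2 - X_1 no longer applies, and X_3 = 4.
X_4 = X_2 + 2*X_1 + 2*X_3  [with X_2=2, X_1=1, X_3=4]  = 12
X_7 = 3*X_3 - 3*X_4 + 4  [with X_3=4, X_4=12]  = -20

-20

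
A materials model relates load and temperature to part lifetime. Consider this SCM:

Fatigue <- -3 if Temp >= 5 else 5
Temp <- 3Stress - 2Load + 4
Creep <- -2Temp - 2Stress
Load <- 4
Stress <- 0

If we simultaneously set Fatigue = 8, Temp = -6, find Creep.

Under do(Fatigue = 8, Temp = -6), each intervened variable's structural equation is replaced by its fixed value.
Creep = -2Temp - 2Stress  [with Temp=-6, Stress=0]  = 12

12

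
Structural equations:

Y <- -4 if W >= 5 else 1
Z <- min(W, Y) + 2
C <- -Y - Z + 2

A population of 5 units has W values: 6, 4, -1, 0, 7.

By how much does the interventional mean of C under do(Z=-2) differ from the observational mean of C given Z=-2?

-3

Every unit gets Z=-2 under the intervention. C values become 8, 3, 3, 3, 8; E[C|do(Z=-2)] = 5.
Observing Z=-2 restricts to units where Z's equation naturally yields -2: W ∈ {6, 7}. In that subpopulation C = 8, 8, mean 8.
Difference = 5 − 8 = -3.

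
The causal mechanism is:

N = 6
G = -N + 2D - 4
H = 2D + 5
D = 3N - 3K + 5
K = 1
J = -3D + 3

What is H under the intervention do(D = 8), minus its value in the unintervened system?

The intervention breaks the incoming arrows to D: D = 3N - 3K + 5 no longer applies, and D = 8.
H = 2D + 5  [with D=8]  = 21
Without intervention: D = 3N - 3K + 5  [with N=6, K=1]  = 20; H = 2D + 5  [with D=20]  = 45.
Change = 21 − 45 = -24.

-24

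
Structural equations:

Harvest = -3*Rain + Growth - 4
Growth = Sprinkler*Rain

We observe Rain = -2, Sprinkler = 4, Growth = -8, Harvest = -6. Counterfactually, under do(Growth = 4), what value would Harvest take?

6

The intervention breaks the incoming arrows to Growth: Growth = Sprinkler*Rain no longer applies, and Growth = 4.
Harvest = -3*Rain + Growth - 4  [with Rain=-2, Growth=4]  = 6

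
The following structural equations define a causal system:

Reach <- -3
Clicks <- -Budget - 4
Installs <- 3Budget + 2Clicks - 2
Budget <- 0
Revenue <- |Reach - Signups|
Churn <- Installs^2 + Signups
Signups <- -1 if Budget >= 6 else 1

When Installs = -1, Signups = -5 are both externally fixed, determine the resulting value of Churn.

-4

The joint intervention fixes Installs = -1, Signups = -5, removing each variable's own equation.
Churn = Installs^2 + Signups  [with Installs=-1, Signups=-5]  = -4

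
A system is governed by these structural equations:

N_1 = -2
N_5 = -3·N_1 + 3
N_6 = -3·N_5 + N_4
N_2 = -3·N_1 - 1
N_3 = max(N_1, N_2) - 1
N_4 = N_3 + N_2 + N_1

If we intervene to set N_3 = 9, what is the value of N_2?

5

Under do(N_3=9), the mechanism N_3 = max(N_1, N_2) - 1 is discarded; N_3 is fixed at 9.
Since N_2 is not a descendant of the intervened variable, it is unaffected.
N_2 = -3·N_1 - 1  [with N_1=-2]  = 5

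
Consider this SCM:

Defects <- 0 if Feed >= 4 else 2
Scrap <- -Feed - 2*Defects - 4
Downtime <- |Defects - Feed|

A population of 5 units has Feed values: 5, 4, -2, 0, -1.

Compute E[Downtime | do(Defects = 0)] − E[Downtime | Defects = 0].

-2.1

Every unit gets Defects=0 under the intervention. Downtime values become 5, 4, 2, 0, 1; E[Downtime|do(Defects=0)] = 2.4.
E[Downtime|Defects=0] averages over only the 2 units with Defects=0 (Feed = 5, 4): Downtime = 5, 4, mean 4.5.
Difference = 2.4 − 4.5 = -2.1.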